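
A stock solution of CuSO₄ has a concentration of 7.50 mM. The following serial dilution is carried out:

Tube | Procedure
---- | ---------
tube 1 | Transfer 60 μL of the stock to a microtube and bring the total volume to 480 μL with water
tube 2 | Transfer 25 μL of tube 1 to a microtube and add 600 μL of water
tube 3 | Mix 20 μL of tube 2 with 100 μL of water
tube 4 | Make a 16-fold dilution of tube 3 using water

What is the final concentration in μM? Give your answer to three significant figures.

0.391 μM

Step 1: 60 μL brought to 480 μL → factor 480/60 = 8
Step 2: 25 μL + 600 μL = 625 μL total → factor 625/25 = 25
Step 3: 20 μL + 100 μL = 120 μL total → factor 120/20 = 6
Step 4: 16-fold → factor 16
Overall dilution factor = 8 × 25 × 6 × 16 = 19200
Final = 7.50 mM / 19200 = 0.0003906 mM = 0.391 μM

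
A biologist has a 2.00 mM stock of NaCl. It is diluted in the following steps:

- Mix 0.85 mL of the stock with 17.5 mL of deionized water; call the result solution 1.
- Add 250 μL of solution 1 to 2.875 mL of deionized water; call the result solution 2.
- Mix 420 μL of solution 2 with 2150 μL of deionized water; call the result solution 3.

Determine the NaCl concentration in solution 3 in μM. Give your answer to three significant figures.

Step 1: 0.85 mL + 17.5 mL = 18.35 mL total → factor 18.35/0.85 = 21.588
Step 2: 250 μL + 2.875 mL = 3125 μL total → factor 3125/250 = 12.5
Step 3: 420 μL + 2150 μL = 2570 μL total → factor 2570/420 = 6.119
Overall dilution factor = 21.588 × 12.5 × 6.119 = 1651.2
Final = 2.00 mM / 1651.2 = 0.001211 mM = 1.21 μM

1.21 μM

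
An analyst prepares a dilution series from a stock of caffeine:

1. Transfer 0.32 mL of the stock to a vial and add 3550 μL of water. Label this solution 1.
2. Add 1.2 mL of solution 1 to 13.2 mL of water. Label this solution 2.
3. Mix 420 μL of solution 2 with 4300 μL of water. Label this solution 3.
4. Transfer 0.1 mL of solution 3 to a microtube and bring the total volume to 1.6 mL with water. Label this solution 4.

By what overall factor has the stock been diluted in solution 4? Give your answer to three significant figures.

2.61 × 10^4

Step 1: 0.32 mL + 3550 μL = 3.87 mL total → factor 3.87/0.32 = 12.094
Step 2: 1.2 mL + 13.2 mL = 14.4 mL total → factor 14.4/1.2 = 12
Step 3: 420 μL + 4300 μL = 4720 μL total → factor 4720/420 = 11.238
Step 4: 0.1 mL brought to 1.6 mL → factor 1.6/0.1 = 16
Overall dilution factor = 12.094 × 12 × 11.238 × 16 = 26095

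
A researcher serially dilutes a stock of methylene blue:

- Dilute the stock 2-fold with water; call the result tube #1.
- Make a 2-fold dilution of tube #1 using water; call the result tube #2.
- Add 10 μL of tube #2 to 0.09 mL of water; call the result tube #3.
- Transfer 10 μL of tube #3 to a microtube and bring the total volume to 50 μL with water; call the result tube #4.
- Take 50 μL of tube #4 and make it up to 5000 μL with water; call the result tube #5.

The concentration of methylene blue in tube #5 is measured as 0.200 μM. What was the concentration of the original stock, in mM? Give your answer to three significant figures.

Step 1: 2-fold → factor 2
Step 2: 2-fold → factor 2
Step 3: 10 μL + 0.09 mL = 100 μL total → factor 100/10 = 10
Step 4: 10 μL brought to 50 μL → factor 50/10 = 5
Step 5: 50 μL brought to 5000 μL → factor 5000/50 = 100
Overall dilution factor = 2 × 2 × 10 × 5 × 100 = 20000
Stock = 0.200 μM × 20000 = 4000 μM = 4.00 mM

4.00 mM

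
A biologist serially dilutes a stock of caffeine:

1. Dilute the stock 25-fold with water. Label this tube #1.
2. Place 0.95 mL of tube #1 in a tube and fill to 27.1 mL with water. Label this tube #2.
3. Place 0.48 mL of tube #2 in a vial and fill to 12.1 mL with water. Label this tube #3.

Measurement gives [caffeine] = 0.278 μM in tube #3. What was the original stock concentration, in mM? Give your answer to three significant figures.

Step 1: 25-fold → factor 25
Step 2: 0.95 mL brought to 27.1 mL → factor 27.1/0.95 = 28.526
Step 3: 0.48 mL brought to 12.1 mL → factor 12.1/0.48 = 25.208
Overall dilution factor = 25 × 28.526 × 25.208 = 17978
Stock = 0.278 μM × 17978 = 4998 μM = 5.00 mM

5.00 mM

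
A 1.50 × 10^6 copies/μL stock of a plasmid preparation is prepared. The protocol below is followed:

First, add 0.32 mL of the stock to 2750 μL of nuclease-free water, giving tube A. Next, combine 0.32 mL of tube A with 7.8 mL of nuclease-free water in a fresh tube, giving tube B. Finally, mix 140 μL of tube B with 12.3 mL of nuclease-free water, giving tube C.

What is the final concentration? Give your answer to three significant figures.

Step 1: 0.32 mL + 2750 μL = 3.07 mL total → factor 3.07/0.32 = 9.5938
Step 2: 0.32 mL + 7.8 mL = 8.12 mL total → factor 8.12/0.32 = 25.375
Step 3: 140 μL + 12.3 mL = 12440 μL total → factor 12440/140 = 88.857
Overall dilution factor = 9.5938 × 25.375 × 88.857 = 21632
Final = 1.50 × 10^6 copies/μL / 21632 = 69.3 copies/μL

69.3 copies/μL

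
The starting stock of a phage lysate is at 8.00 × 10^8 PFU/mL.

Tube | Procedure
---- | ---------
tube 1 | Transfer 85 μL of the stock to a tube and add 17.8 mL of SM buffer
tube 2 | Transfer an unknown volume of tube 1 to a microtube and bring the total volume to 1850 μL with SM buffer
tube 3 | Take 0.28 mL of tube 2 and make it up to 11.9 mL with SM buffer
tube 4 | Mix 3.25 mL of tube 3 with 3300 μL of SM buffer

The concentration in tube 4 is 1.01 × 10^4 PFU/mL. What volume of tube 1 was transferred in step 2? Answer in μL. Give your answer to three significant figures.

Step 1: 85 μL + 17.8 mL = 17885 μL total → factor 17885/85 = 210.41
Step 2: v brought to 1850 μL → factor = 1850 μL/v
Step 3: 0.28 mL brought to 11.9 mL → factor 11.9/0.28 = 42.5
Step 4: 3.25 mL + 3300 μL = 6.55 mL total → factor 6.55/3.25 = 2.0154
Product of known-step factors = 18023
Overall factor = 8.00 × 10^8 PFU/mL / (1.01 × 10^4 PFU/mL) = 79208
Step-2 factor = 79208 / 18023 = 4.3949
v = 1850 μL / 4.3949 = 421 μL

421 μL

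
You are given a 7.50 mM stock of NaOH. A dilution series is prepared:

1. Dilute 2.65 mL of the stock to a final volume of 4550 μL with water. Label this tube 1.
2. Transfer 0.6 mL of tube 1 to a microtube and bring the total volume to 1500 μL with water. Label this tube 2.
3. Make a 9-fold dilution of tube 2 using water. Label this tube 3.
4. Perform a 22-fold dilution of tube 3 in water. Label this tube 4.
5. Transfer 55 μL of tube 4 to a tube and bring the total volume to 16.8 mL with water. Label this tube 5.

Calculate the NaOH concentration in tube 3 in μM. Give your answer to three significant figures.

Step 1: 2.65 mL brought to 4550 μL → factor 4.55/2.65 = 1.717
Step 2: 0.6 mL brought to 1500 μL → factor 1.5/0.6 = 2.5
Step 3: 9-fold → factor 9
Dilution factor through tube 3 = 1.717 × 2.5 × 9 = 38.632
[tube 3] = 7.50 mM / 38.632 = 0.1941 mM = 194 μM

194 μM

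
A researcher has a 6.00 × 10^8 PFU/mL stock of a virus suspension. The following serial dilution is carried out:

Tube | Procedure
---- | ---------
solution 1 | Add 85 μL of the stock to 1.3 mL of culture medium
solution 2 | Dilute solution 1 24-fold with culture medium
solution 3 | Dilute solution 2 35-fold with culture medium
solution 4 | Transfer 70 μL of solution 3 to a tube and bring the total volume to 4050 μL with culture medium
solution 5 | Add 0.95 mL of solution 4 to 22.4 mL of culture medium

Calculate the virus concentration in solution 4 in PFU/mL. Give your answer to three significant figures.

758 PFU/mL

Step 1: 85 μL + 1.3 mL = 1385 μL total → factor 1385/85 = 16.294
Step 2: 24-fold → factor 24
Step 3: 35-fold → factor 35
Step 4: 70 μL brought to 4050 μL → factor 4050/70 = 57.857
Dilution factor through solution 4 = 16.294 × 24 × 35 × 57.857 = 7.9189 × 10^5
[solution 4] = 6.00 × 10^8 PFU/mL / 7.9189 × 10^5 = 758 PFU/mL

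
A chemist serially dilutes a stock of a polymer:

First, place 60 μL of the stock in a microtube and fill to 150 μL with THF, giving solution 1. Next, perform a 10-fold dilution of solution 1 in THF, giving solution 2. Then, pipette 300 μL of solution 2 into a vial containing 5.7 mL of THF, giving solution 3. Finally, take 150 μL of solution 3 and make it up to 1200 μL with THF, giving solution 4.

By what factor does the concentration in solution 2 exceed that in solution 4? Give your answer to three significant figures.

160

Step 1: 60 μL brought to 150 μL → factor 150/60 = 2.5
Step 2: 10-fold → factor 10
Step 3: 300 μL + 5.7 mL = 6000 μL total → factor 6000/300 = 20
Step 4: 150 μL brought to 1200 μL → factor 1200/150 = 8
Dilution factor to solution 2 = 25; to solution 4 = 4000
[solution 2]/[solution 4] = (factor to solution 4)/(factor to solution 2) = 4000/25 = 160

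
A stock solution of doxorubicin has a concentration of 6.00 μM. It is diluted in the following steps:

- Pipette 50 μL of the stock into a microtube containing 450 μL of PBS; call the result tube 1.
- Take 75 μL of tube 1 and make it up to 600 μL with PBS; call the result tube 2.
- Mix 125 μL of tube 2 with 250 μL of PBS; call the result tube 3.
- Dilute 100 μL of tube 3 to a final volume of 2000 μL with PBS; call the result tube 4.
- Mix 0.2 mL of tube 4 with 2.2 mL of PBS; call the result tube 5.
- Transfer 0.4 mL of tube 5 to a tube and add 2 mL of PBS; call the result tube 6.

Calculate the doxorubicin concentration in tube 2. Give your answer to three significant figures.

0.0750 μM

Step 1: 50 μL + 450 μL = 500 μL total → factor 500/50 = 10
Step 2: 75 μL brought to 600 μL → factor 600/75 = 8
Dilution factor through tube 2 = 10 × 8 = 80
[tube 2] = 6.00 μM / 80 = 0.0750 μM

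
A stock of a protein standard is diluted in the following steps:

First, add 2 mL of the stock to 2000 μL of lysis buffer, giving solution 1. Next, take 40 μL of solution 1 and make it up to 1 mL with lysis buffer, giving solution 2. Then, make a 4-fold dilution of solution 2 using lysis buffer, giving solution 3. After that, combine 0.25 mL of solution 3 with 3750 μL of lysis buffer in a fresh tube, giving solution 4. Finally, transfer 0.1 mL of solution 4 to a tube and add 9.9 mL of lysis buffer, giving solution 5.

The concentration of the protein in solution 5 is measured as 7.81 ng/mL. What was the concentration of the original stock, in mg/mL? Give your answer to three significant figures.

Step 1: 2 mL + 2000 μL = 4 mL total → factor 4/2 = 2
Step 2: 40 μL brought to 1 mL → factor 1000/40 = 25
Step 3: 4-fold → factor 4
Step 4: 0.25 mL + 3750 μL = 4 mL total → factor 4/0.25 = 16
Step 5: 0.1 mL + 9.9 mL = 10 mL total → factor 10/0.1 = 100
Overall dilution factor = 2 × 25 × 4 × 16 × 100 = 3.2 × 10^5
Stock = 7.81 ng/mL × 3.2 × 10^5 = 2.499 × 10^6 ng/mL = 2.50 mg/mL

2.50 mg/mL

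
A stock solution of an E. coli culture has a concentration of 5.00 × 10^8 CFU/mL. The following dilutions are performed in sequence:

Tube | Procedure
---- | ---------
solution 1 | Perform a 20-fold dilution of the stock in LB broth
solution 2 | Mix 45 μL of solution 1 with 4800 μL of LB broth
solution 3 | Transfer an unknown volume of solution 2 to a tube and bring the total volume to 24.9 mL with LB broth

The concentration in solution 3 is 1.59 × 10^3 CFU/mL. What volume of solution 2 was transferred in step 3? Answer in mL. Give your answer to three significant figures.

Step 1: 20-fold → factor 20
Step 2: 45 μL + 4800 μL = 4845 μL total → factor 4845/45 = 107.67
Step 3: v brought to 24.9 mL → factor = 24.9 mL/v
Product of known-step factors = 2153.3
Overall factor = 5.00 × 10^8 CFU/mL / (1.59 × 10^3 CFU/mL) = 3.1447 × 10^5
Step-3 factor = 3.1447 × 10^5 / 2153.3 = 146.04
v = 24.9 mL / 146.04 = 0.171 mL

0.171 mL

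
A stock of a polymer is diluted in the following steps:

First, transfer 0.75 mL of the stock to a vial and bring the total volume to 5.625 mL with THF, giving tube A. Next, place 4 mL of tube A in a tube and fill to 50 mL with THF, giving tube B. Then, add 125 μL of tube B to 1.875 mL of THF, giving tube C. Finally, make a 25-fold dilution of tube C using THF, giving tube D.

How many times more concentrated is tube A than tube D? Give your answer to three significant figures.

Step 1: 0.75 mL brought to 5.625 mL → factor 5.625/0.75 = 7.5
Step 2: 4 mL brought to 50 mL → factor 50/4 = 12.5
Step 3: 125 μL + 1.875 mL = 2000 μL total → factor 2000/125 = 16
Step 4: 25-fold → factor 25
Dilution factor to tube A = 7.5; to tube D = 37500
[tube A]/[tube D] = (factor to tube D)/(factor to tube A) = 37500/7.5 = 5.00 × 10^3

5.00 × 10^3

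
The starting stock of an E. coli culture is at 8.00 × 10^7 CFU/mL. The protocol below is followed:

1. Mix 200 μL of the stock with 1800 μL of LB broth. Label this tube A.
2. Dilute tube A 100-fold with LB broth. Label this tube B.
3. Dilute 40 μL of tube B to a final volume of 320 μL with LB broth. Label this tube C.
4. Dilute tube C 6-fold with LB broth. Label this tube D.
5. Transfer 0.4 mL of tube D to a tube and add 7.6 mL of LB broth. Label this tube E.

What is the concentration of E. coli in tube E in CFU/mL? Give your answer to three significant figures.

Step 1: 200 μL + 1800 μL = 2000 μL total → factor 2000/200 = 10
Step 2: 100-fold → factor 100
Step 3: 40 μL brought to 320 μL → factor 320/40 = 8
Step 4: 6-fold → factor 6
Step 5: 0.4 mL + 7.6 mL = 8 mL total → factor 8/0.4 = 20
Overall dilution factor = 10 × 100 × 8 × 6 × 20 = 9.6 × 10^5
Final = 8.00 × 10^7 CFU/mL / 9.6 × 10^5 = 83.3 CFU/mL

83.3 CFU/mL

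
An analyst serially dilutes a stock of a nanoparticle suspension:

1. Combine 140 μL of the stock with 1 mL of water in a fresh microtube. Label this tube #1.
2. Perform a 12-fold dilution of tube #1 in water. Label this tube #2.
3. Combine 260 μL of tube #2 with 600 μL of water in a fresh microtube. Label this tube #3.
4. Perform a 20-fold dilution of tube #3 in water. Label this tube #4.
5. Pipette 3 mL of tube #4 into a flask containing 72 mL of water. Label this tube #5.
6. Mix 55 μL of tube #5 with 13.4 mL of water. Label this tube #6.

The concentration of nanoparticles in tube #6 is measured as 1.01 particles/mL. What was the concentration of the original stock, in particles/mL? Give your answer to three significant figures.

Step 1: 140 μL + 1 mL = 1140 μL total → factor 1140/140 = 8.1429
Step 2: 12-fold → factor 12
Step 3: 260 μL + 600 μL = 860 μL total → factor 860/260 = 3.3077
Step 4: 20-fold → factor 20
Step 5: 3 mL + 72 mL = 75 mL total → factor 75/3 = 25
Step 6: 55 μL + 13.4 mL = 13455 μL total → factor 13455/55 = 244.64
Overall dilution factor = 8.1429 × 12 × 3.3077 × 20 × 25 × 244.64 = 3.9534 × 10^7
Stock = 1.01 particles/mL × 3.9534 × 10^7 = 3.99 × 10^7 particles/mL

3.99 × 10^7 particles/mL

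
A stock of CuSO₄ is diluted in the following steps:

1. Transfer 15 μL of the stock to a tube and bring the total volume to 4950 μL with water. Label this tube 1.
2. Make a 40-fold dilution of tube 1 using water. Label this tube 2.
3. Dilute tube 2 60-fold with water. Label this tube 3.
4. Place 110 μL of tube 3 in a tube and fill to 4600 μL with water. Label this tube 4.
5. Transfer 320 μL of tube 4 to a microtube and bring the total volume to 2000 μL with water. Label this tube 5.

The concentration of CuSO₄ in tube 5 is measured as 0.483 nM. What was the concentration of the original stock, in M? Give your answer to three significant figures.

0.100 M

Step 1: 15 μL brought to 4950 μL → factor 4950/15 = 330
Step 2: 40-fold → factor 40
Step 3: 60-fold → factor 60
Step 4: 110 μL brought to 4600 μL → factor 4600/110 = 41.818
Step 5: 320 μL brought to 2000 μL → factor 2000/320 = 6.25
Overall dilution factor = 330 × 40 × 60 × 41.818 × 6.25 = 2.07 × 10^8
Stock = 0.483 nM × 2.07 × 10^8 = 9.998 × 10^7 nM = 0.100 M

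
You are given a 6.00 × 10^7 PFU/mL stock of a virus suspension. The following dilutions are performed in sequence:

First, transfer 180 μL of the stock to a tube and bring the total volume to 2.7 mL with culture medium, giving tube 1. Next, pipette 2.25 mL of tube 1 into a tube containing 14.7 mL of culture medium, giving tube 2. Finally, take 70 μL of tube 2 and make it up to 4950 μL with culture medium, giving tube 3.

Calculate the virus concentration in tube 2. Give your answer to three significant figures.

Step 1: 180 μL brought to 2.7 mL → factor 2700/180 = 15
Step 2: 2.25 mL + 14.7 mL = 16.95 mL total → factor 16.95/2.25 = 7.5333
Dilution factor through tube 2 = 15 × 7.5333 = 113
[tube 2] = 6.00 × 10^7 PFU/mL / 113 = 5.31 × 10^5 PFU/mL

5.31 × 10^5 PFU/mL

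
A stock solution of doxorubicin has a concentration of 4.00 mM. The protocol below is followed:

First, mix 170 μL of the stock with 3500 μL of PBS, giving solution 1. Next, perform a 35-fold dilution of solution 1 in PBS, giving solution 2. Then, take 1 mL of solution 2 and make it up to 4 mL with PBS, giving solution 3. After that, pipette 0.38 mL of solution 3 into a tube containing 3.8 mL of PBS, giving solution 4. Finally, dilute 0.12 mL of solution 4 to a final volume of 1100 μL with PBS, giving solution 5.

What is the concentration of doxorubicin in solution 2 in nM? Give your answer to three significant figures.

5.29 × 10^3 nM

Step 1: 170 μL + 3500 μL = 3670 μL total → factor 3670/170 = 21.588
Step 2: 35-fold → factor 35
Dilution factor through solution 2 = 21.588 × 35 = 755.59
[solution 2] = 4.00 mM / 755.59 = 0.005294 mM = 5.29 × 10^3 nM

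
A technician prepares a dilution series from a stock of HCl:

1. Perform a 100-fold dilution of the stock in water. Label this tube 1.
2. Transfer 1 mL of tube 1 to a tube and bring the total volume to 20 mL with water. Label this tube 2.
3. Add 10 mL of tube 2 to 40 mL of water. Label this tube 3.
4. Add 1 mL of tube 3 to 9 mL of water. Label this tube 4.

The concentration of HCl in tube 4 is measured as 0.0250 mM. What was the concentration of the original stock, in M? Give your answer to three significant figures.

2.50 M

Step 1: 100-fold → factor 100
Step 2: 1 mL brought to 20 mL → factor 20/1 = 20
Step 3: 10 mL + 40 mL = 50 mL total → factor 50/10 = 5
Step 4: 1 mL + 9 mL = 10 mL total → factor 10/1 = 10
Overall dilution factor = 100 × 20 × 5 × 10 = 1 × 10^5
Stock = 0.0250 mM × 1 × 10^5 = 2500 mM = 2.50 M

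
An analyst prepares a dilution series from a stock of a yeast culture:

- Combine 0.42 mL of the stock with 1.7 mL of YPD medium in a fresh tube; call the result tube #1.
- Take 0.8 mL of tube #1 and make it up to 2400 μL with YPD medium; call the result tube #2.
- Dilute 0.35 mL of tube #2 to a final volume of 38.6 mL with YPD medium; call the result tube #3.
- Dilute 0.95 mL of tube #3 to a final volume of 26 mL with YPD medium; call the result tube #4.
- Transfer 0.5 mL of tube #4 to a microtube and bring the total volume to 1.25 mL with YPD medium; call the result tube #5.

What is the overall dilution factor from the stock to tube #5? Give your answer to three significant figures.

1.14 × 10^5

Step 1: 0.42 mL + 1.7 mL = 2.12 mL total → factor 2.12/0.42 = 5.0476
Step 2: 0.8 mL brought to 2400 μL → factor 2.4/0.8 = 3
Step 3: 0.35 mL brought to 38.6 mL → factor 38.6/0.35 = 110.29
Step 4: 0.95 mL brought to 26 mL → factor 26/0.95 = 27.368
Step 5: 0.5 mL brought to 1.25 mL → factor 1.25/0.5 = 2.5
Overall dilution factor = 5.0476 × 3 × 110.29 × 27.368 × 2.5 = 1.1427 × 10^5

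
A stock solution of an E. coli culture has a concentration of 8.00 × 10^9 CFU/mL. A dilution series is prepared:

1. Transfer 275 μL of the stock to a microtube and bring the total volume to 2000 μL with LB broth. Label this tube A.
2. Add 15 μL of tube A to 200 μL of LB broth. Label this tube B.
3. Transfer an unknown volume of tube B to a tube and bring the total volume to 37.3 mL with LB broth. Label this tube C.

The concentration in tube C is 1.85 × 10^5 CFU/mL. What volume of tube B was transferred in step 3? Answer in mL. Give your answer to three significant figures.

0.0899 mL

Step 1: 275 μL brought to 2000 μL → factor 2000/275 = 7.2727
Step 2: 15 μL + 200 μL = 215 μL total → factor 215/15 = 14.333
Step 3: v brought to 37.3 mL → factor = 37.3 mL/v
Product of known-step factors = 104.24
Overall factor = 8.00 × 10^9 CFU/mL / (1.85 × 10^5 CFU/mL) = 43243
Step-3 factor = 43243 / 104.24 = 414.83
v = 37.3 mL / 414.83 = 0.0899 mL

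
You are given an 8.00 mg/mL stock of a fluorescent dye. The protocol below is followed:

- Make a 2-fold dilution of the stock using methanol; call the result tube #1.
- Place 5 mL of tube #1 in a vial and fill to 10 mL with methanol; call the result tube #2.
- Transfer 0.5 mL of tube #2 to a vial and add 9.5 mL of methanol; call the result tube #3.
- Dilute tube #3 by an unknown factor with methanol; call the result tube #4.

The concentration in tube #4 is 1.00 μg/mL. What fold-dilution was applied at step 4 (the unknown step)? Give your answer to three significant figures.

100-fold

Step 1: 2-fold → factor 2
Step 2: 5 mL brought to 10 mL → factor 10/5 = 2
Step 3: 0.5 mL + 9.5 mL = 10 mL total → factor 10/0.5 = 20
Step 4: unknown factor x
Product of known-step factors = 80
Overall factor = 8.00 mg/mL / (1.00 μg/mL) = 8000
x = 8000 / 80 = 100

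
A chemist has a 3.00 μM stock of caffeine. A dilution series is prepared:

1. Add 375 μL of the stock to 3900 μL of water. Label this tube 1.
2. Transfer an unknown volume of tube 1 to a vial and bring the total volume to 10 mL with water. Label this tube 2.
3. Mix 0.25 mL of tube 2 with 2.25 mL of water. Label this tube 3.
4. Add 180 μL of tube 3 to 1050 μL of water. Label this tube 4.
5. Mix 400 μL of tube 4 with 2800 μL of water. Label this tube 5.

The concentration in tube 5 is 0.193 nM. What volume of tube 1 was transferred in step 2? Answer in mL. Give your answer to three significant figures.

Step 1: 375 μL + 3900 μL = 4275 μL total → factor 4275/375 = 11.4
Step 2: v brought to 10 mL → factor = 10 mL/v
Step 3: 0.25 mL + 2.25 mL = 2.5 mL total → factor 2.5/0.25 = 10
Step 4: 180 μL + 1050 μL = 1230 μL total → factor 1230/180 = 6.8333
Step 5: 400 μL + 2800 μL = 3200 μL total → factor 3200/400 = 8
Product of known-step factors = 6232
Overall factor = 3.00 μM / (0.193 nM) = 15544
Step-2 factor = 15544 / 6232 = 2.4942
v = 10 mL / 2.4942 = 4.01 mL

4.01 mL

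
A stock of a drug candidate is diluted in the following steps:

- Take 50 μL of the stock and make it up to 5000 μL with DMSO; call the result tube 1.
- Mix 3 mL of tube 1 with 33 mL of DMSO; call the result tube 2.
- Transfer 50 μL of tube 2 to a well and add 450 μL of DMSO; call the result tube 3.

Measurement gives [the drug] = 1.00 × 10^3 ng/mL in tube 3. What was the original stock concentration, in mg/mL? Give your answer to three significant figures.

12.0 mg/mL

Step 1: 50 μL brought to 5000 μL → factor 5000/50 = 100
Step 2: 3 mL + 33 mL = 36 mL total → factor 36/3 = 12
Step 3: 50 μL + 450 μL = 500 μL total → factor 500/50 = 10
Overall dilution factor = 100 × 12 × 10 = 12000
Stock = 1.00 × 10^3 ng/mL × 12000 = 1.200 × 10^7 ng/mL = 12.0 mg/mL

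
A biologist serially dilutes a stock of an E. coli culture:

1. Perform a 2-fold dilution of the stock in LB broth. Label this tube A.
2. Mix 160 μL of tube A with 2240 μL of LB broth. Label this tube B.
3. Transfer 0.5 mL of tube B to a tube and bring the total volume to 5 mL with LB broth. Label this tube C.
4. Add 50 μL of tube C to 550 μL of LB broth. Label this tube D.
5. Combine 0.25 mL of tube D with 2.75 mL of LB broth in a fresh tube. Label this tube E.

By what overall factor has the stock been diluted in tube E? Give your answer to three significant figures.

4.32 × 10^4

Step 1: 2-fold → factor 2
Step 2: 160 μL + 2240 μL = 2400 μL total → factor 2400/160 = 15
Step 3: 0.5 mL brought to 5 mL → factor 5/0.5 = 10
Step 4: 50 μL + 550 μL = 600 μL total → factor 600/50 = 12
Step 5: 0.25 mL + 2.75 mL = 3 mL total → factor 3/0.25 = 12
Overall dilution factor = 2 × 15 × 10 × 12 × 12 = 43200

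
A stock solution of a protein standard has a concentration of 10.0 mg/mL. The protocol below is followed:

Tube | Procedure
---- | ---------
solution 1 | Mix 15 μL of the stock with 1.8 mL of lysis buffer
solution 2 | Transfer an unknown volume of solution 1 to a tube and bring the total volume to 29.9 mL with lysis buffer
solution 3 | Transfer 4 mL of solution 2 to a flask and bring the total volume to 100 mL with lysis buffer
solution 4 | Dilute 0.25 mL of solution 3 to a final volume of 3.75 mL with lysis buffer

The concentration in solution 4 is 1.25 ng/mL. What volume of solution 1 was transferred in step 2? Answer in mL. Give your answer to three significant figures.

Step 1: 15 μL + 1.8 mL = 1815 μL total → factor 1815/15 = 121
Step 2: v brought to 29.9 mL → factor = 29.9 mL/v
Step 3: 4 mL brought to 100 mL → factor 100/4 = 25
Step 4: 0.25 mL brought to 3.75 mL → factor 3.75/0.25 = 15
Product of known-step factors = 45375
Overall factor = 10.0 mg/mL / (1.25 ng/mL) = 8 × 10^6
Step-2 factor = 8 × 10^6 / 45375 = 176.31
v = 29.9 mL / 176.31 = 0.170 mL

0.170 mL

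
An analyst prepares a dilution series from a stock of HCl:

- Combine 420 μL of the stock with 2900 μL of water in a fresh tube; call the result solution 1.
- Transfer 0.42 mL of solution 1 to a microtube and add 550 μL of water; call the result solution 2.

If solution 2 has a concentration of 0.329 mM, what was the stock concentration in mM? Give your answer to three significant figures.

6.01 mM

Step 1: 420 μL + 2900 μL = 3320 μL total → factor 3320/420 = 7.9048
Step 2: 0.42 mL + 550 μL = 0.97 mL total → factor 0.97/0.42 = 2.3095
Overall dilution factor = 7.9048 × 2.3095 = 18.256
Stock = 0.329 mM × 18.256 = 6.01 mM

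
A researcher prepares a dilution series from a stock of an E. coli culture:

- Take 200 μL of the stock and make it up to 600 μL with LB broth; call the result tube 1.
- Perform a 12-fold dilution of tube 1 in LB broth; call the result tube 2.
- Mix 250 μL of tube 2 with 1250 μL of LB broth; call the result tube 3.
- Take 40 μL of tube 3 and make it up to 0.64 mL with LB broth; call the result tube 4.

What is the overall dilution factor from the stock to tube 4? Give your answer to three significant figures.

3.46 × 10^3

Step 1: 200 μL brought to 600 μL → factor 600/200 = 3
Step 2: 12-fold → factor 12
Step 3: 250 μL + 1250 μL = 1500 μL total → factor 1500/250 = 6
Step 4: 40 μL brought to 0.64 mL → factor 640/40 = 16
Overall dilution factor = 3 × 12 × 6 × 16 = 3456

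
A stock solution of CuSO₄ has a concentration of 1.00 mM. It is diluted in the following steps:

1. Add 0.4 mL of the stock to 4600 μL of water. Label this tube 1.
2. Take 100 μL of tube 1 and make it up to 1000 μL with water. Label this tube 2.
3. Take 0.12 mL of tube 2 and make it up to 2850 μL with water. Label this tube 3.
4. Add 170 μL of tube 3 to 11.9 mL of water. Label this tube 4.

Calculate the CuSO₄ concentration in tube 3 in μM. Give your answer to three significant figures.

0.337 μM

Step 1: 0.4 mL + 4600 μL = 5 mL total → factor 5/0.4 = 12.5
Step 2: 100 μL brought to 1000 μL → factor 1000/100 = 10
Step 3: 0.12 mL brought to 2850 μL → factor 2.85/0.12 = 23.75
Dilution factor through tube 3 = 12.5 × 10 × 23.75 = 2968.8
[tube 3] = 1.00 mM / 2968.8 = 0.0003368 mM = 0.337 μM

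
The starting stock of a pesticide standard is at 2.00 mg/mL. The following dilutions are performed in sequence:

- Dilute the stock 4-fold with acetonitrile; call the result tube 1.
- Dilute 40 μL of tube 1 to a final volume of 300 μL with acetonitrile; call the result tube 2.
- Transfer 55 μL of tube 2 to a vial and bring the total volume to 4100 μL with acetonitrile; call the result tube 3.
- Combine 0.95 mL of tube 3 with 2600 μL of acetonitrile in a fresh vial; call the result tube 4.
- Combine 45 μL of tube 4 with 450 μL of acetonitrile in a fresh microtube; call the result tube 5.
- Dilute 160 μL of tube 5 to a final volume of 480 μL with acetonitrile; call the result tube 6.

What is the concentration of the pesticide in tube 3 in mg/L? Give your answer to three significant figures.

Step 1: 4-fold → factor 4
Step 2: 40 μL brought to 300 μL → factor 300/40 = 7.5
Step 3: 55 μL brought to 4100 μL → factor 4100/55 = 74.545
Dilution factor through tube 3 = 4 × 7.5 × 74.545 = 2236.4
[tube 3] = 2.00 mg/mL / 2236.4 = 0.0008943 mg/mL = 0.894 mg/L

0.894 mg/L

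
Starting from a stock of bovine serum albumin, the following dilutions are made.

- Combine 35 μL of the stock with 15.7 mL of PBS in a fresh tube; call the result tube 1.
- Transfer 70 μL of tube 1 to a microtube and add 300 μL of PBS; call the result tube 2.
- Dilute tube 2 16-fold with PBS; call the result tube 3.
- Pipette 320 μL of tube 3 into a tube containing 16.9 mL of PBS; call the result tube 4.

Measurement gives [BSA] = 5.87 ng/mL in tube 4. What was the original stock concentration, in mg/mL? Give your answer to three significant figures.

12.0 mg/mL

Step 1: 35 μL + 15.7 mL = 15735 μL total → factor 15735/35 = 449.57
Step 2: 70 μL + 300 μL = 370 μL total → factor 370/70 = 5.2857
Step 3: 16-fold → factor 16
Step 4: 320 μL + 16.9 mL = 17220 μL total → factor 17220/320 = 53.812
Overall dilution factor = 449.57 × 5.2857 × 16 × 53.812 = 2.046 × 10^6
Stock = 5.87 ng/mL × 2.046 × 10^6 = 1.201 × 10^7 ng/mL = 12.0 mg/mL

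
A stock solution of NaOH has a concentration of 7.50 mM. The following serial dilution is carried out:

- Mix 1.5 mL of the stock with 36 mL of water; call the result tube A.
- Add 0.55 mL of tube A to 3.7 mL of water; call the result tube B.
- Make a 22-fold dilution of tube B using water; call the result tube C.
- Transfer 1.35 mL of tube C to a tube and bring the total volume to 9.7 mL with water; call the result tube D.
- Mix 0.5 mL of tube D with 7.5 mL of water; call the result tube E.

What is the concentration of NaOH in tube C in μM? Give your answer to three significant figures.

Step 1: 1.5 mL + 36 mL = 37.5 mL total → factor 37.5/1.5 = 25
Step 2: 0.55 mL + 3.7 mL = 4.25 mL total → factor 4.25/0.55 = 7.7273
Step 3: 22-fold → factor 22
Dilution factor through tube C = 25 × 7.7273 × 22 = 4250
[tube C] = 7.50 mM / 4250 = 0.001765 mM = 1.76 μM

1.76 μM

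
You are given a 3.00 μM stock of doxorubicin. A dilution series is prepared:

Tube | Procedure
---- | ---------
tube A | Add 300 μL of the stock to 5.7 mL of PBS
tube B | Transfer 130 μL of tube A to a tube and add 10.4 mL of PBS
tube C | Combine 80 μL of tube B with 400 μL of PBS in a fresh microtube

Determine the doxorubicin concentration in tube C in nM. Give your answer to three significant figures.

0.309 nM

Step 1: 300 μL + 5.7 mL = 6000 μL total → factor 6000/300 = 20
Step 2: 130 μL + 10.4 mL = 10530 μL total → factor 10530/130 = 81
Step 3: 80 μL + 400 μL = 480 μL total → factor 480/80 = 6
Overall dilution factor = 20 × 81 × 6 = 9720
Final = 3.00 μM / 9720 = 0.0003086 μM = 0.309 nM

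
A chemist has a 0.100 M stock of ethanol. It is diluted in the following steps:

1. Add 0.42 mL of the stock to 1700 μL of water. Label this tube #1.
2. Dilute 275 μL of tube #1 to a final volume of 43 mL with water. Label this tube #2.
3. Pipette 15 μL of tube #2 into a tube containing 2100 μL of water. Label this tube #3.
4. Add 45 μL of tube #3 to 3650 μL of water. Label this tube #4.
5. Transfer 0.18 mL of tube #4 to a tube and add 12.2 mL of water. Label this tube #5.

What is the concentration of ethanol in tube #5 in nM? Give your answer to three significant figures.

Step 1: 0.42 mL + 1700 μL = 2.12 mL total → factor 2.12/0.42 = 5.0476
Step 2: 275 μL brought to 43 mL → factor 43000/275 = 156.36
Step 3: 15 μL + 2100 μL = 2115 μL total → factor 2115/15 = 141
Step 4: 45 μL + 3650 μL = 3695 μL total → factor 3695/45 = 82.111
Step 5: 0.18 mL + 12.2 mL = 12.38 mL total → factor 12.38/0.18 = 68.778
Overall dilution factor = 5.0476 × 156.36 × 141 × 82.111 × 68.778 = 6.2848 × 10^8
Final = 0.100 M / 6.2848 × 10^8 = 1.591 × 10^-10 M = 0.159 nM

0.159 nM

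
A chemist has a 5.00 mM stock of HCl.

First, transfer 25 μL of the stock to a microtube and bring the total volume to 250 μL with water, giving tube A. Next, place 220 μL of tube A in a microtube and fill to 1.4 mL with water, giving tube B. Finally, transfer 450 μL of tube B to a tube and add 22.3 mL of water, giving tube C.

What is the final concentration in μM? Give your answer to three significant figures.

1.55 μM

Step 1: 25 μL brought to 250 μL → factor 250/25 = 10
Step 2: 220 μL brought to 1.4 mL → factor 1400/220 = 6.3636
Step 3: 450 μL + 22.3 mL = 22750 μL total → factor 22750/450 = 50.556
Overall dilution factor = 10 × 6.3636 × 50.556 = 3217.2
Final = 5.00 mM / 3217.2 = 0.001554 mM = 1.55 μM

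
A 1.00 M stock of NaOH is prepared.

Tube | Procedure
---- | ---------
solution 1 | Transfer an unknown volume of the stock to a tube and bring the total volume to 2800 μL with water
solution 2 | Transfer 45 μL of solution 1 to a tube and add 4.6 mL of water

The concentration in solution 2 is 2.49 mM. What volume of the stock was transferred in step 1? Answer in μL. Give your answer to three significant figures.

Step 1: v brought to 2800 μL → factor = 2800 μL/v
Step 2: 45 μL + 4.6 mL = 4645 μL total → factor 4645/45 = 103.22
Product of known-step factors = 103.22
Overall factor = 1.00 M / (2.49 mM) = 401.61
Step-1 factor = 401.61 / 103.22 = 3.8907
v = 2800 μL / 3.8907 = 720 μL

720 μL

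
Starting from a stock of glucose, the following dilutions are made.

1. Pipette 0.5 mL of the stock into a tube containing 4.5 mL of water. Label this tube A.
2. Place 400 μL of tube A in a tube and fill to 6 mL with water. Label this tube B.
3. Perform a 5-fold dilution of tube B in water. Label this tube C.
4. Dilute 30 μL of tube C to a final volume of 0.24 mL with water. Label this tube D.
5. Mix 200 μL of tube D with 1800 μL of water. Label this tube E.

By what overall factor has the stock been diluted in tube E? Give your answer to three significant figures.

Step 1: 0.5 mL + 4.5 mL = 5 mL total → factor 5/0.5 = 10
Step 2: 400 μL brought to 6 mL → factor 6000/400 = 15
Step 3: 5-fold → factor 5
Step 4: 30 μL brought to 0.24 mL → factor 240/30 = 8
Step 5: 200 μL + 1800 μL = 2000 μL total → factor 2000/200 = 10
Overall dilution factor = 10 × 15 × 5 × 8 × 10 = 60000

6.00 × 10^4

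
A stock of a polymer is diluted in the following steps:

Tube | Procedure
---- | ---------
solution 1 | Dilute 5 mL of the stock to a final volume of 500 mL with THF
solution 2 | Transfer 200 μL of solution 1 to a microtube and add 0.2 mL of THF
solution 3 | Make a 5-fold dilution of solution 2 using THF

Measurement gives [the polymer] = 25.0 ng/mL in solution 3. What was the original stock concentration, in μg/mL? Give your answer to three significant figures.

25.0 μg/mL

Step 1: 5 mL brought to 500 mL → factor 500/5 = 100
Step 2: 200 μL + 0.2 mL = 400 μL total → factor 400/200 = 2
Step 3: 5-fold → factor 5
Overall dilution factor = 100 × 2 × 5 = 1000
Stock = 25.0 ng/mL × 1000 = 2.500 × 10^4 ng/mL = 25.0 μg/mL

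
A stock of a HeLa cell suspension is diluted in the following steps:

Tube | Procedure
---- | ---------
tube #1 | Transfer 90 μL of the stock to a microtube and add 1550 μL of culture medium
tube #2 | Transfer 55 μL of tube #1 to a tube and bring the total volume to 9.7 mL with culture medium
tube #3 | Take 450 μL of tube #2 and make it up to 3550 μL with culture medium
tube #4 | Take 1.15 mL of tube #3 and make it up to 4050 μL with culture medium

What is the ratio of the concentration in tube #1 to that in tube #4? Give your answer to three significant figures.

4.90 × 10^3

Step 1: 90 μL + 1550 μL = 1640 μL total → factor 1640/90 = 18.222
Step 2: 55 μL brought to 9.7 mL → factor 9700/55 = 176.36
Step 3: 450 μL brought to 3550 μL → factor 3550/450 = 7.8889
Step 4: 1.15 mL brought to 4050 μL → factor 4.05/1.15 = 3.5217
Dilution factor to tube #1 = 18.222; to tube #4 = 89286
[tube #1]/[tube #4] = (factor to tube #4)/(factor to tube #1) = 89286/18.222 = 4.90 × 10^3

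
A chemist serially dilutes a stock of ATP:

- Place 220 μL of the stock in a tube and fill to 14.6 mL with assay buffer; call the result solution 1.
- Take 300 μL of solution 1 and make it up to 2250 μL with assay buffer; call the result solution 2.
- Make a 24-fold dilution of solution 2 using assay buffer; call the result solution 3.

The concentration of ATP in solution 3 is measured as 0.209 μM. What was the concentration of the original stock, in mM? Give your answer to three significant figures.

2.50 mM

Step 1: 220 μL brought to 14.6 mL → factor 14600/220 = 66.364
Step 2: 300 μL brought to 2250 μL → factor 2250/300 = 7.5
Step 3: 24-fold → factor 24
Overall dilution factor = 66.364 × 7.5 × 24 = 11945
Stock = 0.209 μM × 11945 = 2497 μM = 2.50 mM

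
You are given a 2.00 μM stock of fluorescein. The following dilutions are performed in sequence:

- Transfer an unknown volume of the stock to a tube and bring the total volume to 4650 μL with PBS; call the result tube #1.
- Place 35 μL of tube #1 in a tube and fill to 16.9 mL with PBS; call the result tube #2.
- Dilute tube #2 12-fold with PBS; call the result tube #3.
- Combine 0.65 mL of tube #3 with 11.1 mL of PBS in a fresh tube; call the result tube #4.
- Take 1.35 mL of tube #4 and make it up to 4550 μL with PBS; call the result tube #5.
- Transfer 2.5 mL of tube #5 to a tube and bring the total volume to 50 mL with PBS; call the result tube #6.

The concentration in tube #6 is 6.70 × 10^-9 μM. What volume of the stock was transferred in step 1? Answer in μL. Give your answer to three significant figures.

110 μL

Step 1: v brought to 4650 μL → factor = 4650 μL/v
Step 2: 35 μL brought to 16.9 mL → factor 16900/35 = 482.86
Step 3: 12-fold → factor 12
Step 4: 0.65 mL + 11.1 mL = 11.75 mL total → factor 11.75/0.65 = 18.077
Step 5: 1.35 mL brought to 4550 μL → factor 4.55/1.35 = 3.3704
Step 6: 2.5 mL brought to 50 mL → factor 50/2.5 = 20
Product of known-step factors = 7.0604 × 10^6
Overall factor = 2.00 μM / (6.70 × 10^-9 μM) = 2.9851 × 10^8
Step-1 factor = 2.9851 × 10^8 / 7.0604 × 10^6 = 42.279
v = 4650 μL / 42.279 = 110 μL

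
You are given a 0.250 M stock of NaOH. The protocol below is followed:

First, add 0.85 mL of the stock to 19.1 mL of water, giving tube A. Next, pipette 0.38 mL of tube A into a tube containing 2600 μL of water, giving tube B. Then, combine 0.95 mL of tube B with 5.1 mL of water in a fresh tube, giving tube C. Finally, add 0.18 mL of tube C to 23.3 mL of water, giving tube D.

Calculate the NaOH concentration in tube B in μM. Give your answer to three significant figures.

1.36 × 10^3 μM

Step 1: 0.85 mL + 19.1 mL = 19.95 mL total → factor 19.95/0.85 = 23.471
Step 2: 0.38 mL + 2600 μL = 2.98 mL total → factor 2.98/0.38 = 7.8421
Dilution factor through tube B = 23.471 × 7.8421 = 184.06
[tube B] = 0.250 M / 184.06 = 0.001358 M = 1.36 × 10^3 μM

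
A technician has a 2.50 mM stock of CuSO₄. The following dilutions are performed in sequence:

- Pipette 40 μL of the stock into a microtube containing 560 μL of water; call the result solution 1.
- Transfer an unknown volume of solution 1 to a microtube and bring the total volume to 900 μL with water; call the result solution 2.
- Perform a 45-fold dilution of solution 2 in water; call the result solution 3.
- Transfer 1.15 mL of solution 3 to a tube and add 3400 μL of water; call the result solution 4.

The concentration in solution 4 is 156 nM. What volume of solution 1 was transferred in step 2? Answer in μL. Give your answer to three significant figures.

Step 1: 40 μL + 560 μL = 600 μL total → factor 600/40 = 15
Step 2: v brought to 900 μL → factor = 900 μL/v
Step 3: 45-fold → factor 45
Step 4: 1.15 mL + 3400 μL = 4.55 mL total → factor 4.55/1.15 = 3.9565
Product of known-step factors = 2670.7
Overall factor = 2.50 mM / (156 nM) = 16026
Step-2 factor = 16026 / 2670.7 = 6.0006
v = 900 μL / 6.0006 = 150 μL

150 μL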